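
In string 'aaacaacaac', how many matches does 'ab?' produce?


Pattern 'ab?' matches 'a' optionally followed by 'b'.
String: 'aaacaacaac'
Scanning left to right for 'a' then checking next char:
  Match 1: 'a' (a not followed by b)
  Match 2: 'a' (a not followed by b)
  Match 3: 'a' (a not followed by b)
  Match 4: 'a' (a not followed by b)
  Match 5: 'a' (a not followed by b)
  Match 6: 'a' (a not followed by b)
  Match 7: 'a' (a not followed by b)
Total matches: 7

7


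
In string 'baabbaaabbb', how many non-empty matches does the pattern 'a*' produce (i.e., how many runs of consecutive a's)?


Pattern 'a*' matches zero or more a's. We want non-empty runs of consecutive a's.
String: 'baabbaaabbb'
Walking through the string to find runs of a's:
  Run 1: positions 1-2 -> 'aa'
  Run 2: positions 5-7 -> 'aaa'
Non-empty runs found: ['aa', 'aaa']
Count: 2

2


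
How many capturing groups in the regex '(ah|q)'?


To count capturing groups, count each '(' that starts a group.
Pattern: '(ah|q)'
Walking through the pattern:
  Position 0: '(' -> group #1
Total capturing groups: 1

1


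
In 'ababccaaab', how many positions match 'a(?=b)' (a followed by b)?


Lookahead 'a(?=b)' matches 'a' only when followed by 'b'.
String: 'ababccaaab'
Checking each position where char is 'a':
  pos 0: 'a' -> MATCH (next='b')
  pos 2: 'a' -> MATCH (next='b')
  pos 6: 'a' -> no (next='a')
  pos 7: 'a' -> no (next='a')
  pos 8: 'a' -> MATCH (next='b')
Matching positions: [0, 2, 8]
Count: 3

3


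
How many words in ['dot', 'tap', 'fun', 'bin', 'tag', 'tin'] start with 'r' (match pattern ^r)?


Pattern ^r anchors to start of word. Check which words begin with 'r':
  'dot' -> no
  'tap' -> no
  'fun' -> no
  'bin' -> no
  'tag' -> no
  'tin' -> no
Matching words: []
Count: 0

0


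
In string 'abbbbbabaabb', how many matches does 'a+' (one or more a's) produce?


Pattern 'a+' matches one or more consecutive a's.
String: 'abbbbbabaabb'
Scanning for runs of a:
  Match 1: 'a' (length 1)
  Match 2: 'a' (length 1)
  Match 3: 'aa' (length 2)
Total matches: 3

3


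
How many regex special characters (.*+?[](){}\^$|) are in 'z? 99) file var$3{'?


Regex special characters are: . * + ? [ ] ( ) { } \ ^ $ |
Scanning 'z? 99) file var$3{':
  pos 1: '?' -> SPECIAL
  pos 5: ')' -> SPECIAL
  pos 15: '$' -> SPECIAL
  pos 17: '{' -> SPECIAL
Special chars found: ['?', ')', '$', '{']
Total: 4

4


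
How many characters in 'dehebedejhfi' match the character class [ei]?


Character class [ei] matches any of: {e, i}
Scanning string 'dehebedejhfi' character by character:
  pos 0: 'd' -> no
  pos 1: 'e' -> MATCH
  pos 2: 'h' -> no
  pos 3: 'e' -> MATCH
  pos 4: 'b' -> no
  pos 5: 'e' -> MATCH
  pos 6: 'd' -> no
  pos 7: 'e' -> MATCH
  pos 8: 'j' -> no
  pos 9: 'h' -> no
  pos 10: 'f' -> no
  pos 11: 'i' -> MATCH
Total matches: 5

5


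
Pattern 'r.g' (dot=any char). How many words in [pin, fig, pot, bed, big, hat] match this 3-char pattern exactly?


Pattern 'r.g' means: starts with 'r', any single char, ends with 'g'.
Checking each word (must be exactly 3 chars):
  'pin' (len=3): no
  'fig' (len=3): no
  'pot' (len=3): no
  'bed' (len=3): no
  'big' (len=3): no
  'hat' (len=3): no
Matching words: []
Total: 0

0


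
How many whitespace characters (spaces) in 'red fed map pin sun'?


\s matches whitespace characters (spaces, tabs, etc.).
Text: 'red fed map pin sun'
This text has 5 words separated by spaces.
Number of spaces = number of words - 1 = 5 - 1 = 4

4


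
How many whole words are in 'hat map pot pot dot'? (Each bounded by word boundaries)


Word boundaries (\b) mark the start/end of each word.
Text: 'hat map pot pot dot'
Splitting by whitespace:
  Word 1: 'hat'
  Word 2: 'map'
  Word 3: 'pot'
  Word 4: 'pot'
  Word 5: 'dot'
Total whole words: 5

5


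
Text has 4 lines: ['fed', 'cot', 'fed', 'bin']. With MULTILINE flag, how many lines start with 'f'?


With MULTILINE flag, ^ matches the start of each line.
Lines: ['fed', 'cot', 'fed', 'bin']
Checking which lines start with 'f':
  Line 1: 'fed' -> MATCH
  Line 2: 'cot' -> no
  Line 3: 'fed' -> MATCH
  Line 4: 'bin' -> no
Matching lines: ['fed', 'fed']
Count: 2

2


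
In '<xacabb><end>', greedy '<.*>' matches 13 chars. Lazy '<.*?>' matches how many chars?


Greedy '<.*>' tries to match as MUCH as possible.
Lazy '<.*?>' tries to match as LITTLE as possible.

String: '<xacabb><end>'
Greedy '<.*>' starts at first '<' and extends to the LAST '>': '<xacabb><end>' (13 chars)
Lazy '<.*?>' starts at first '<' and stops at the FIRST '>': '<xacabb>' (8 chars)

8


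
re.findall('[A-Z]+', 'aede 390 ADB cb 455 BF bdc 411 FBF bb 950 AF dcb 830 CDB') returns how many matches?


Pattern '[A-Z]+' finds one or more uppercase letters.
Text: 'aede 390 ADB cb 455 BF bdc 411 FBF bb 950 AF dcb 830 CDB'
Scanning for matches:
  Match 1: 'ADB'
  Match 2: 'BF'
  Match 3: 'FBF'
  Match 4: 'AF'
  Match 5: 'CDB'
Total matches: 5

5


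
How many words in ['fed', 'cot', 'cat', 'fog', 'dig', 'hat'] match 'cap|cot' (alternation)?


Alternation 'cap|cot' matches either 'cap' or 'cot'.
Checking each word:
  'fed' -> no
  'cot' -> MATCH
  'cat' -> no
  'fog' -> no
  'dig' -> no
  'hat' -> no
Matches: ['cot']
Count: 1

1


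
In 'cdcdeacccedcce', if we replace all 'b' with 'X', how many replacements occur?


re.sub('b', 'X', text) replaces every occurrence of 'b' with 'X'.
Text: 'cdcdeacccedcce'
Scanning for 'b':
Total replacements: 0

0


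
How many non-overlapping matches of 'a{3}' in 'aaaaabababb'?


Pattern 'a{3}' matches exactly 3 consecutive a's (greedy, non-overlapping).
String: 'aaaaabababb'
Scanning for runs of a's:
  Run at pos 0: 'aaaaa' (length 5) -> 1 match(es)
  Run at pos 6: 'a' (length 1) -> 0 match(es)
  Run at pos 8: 'a' (length 1) -> 0 match(es)
Matches found: ['aaa']
Total: 1

1


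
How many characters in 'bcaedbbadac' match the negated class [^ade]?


Negated class [^ade] matches any char NOT in {a, d, e}
Scanning 'bcaedbbadac':
  pos 0: 'b' -> MATCH
  pos 1: 'c' -> MATCH
  pos 2: 'a' -> no (excluded)
  pos 3: 'e' -> no (excluded)
  pos 4: 'd' -> no (excluded)
  pos 5: 'b' -> MATCH
  pos 6: 'b' -> MATCH
  pos 7: 'a' -> no (excluded)
  pos 8: 'd' -> no (excluded)
  pos 9: 'a' -> no (excluded)
  pos 10: 'c' -> MATCH
Total matches: 5

5


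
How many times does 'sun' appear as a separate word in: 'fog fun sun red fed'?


Scanning each word for exact match 'sun':
  Word 1: 'fog' -> no
  Word 2: 'fun' -> no
  Word 3: 'sun' -> MATCH
  Word 4: 'red' -> no
  Word 5: 'fed' -> no
Total matches: 1

1


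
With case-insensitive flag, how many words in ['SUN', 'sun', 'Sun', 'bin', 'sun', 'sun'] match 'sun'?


Case-insensitive matching: compare each word's lowercase form to 'sun'.
  'SUN' -> lower='sun' -> MATCH
  'sun' -> lower='sun' -> MATCH
  'Sun' -> lower='sun' -> MATCH
  'bin' -> lower='bin' -> no
  'sun' -> lower='sun' -> MATCH
  'sun' -> lower='sun' -> MATCH
Matches: ['SUN', 'sun', 'Sun', 'sun', 'sun']
Count: 5

5


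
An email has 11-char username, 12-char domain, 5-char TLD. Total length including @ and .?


An email address has format: username@domain.tld
Username length: 11
'@' character: 1
Domain length: 12
'.' character: 1
TLD length: 5
Total = 11 + 1 + 12 + 1 + 5 = 30

30


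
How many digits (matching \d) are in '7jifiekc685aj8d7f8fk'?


\d matches any digit 0-9.
Scanning '7jifiekc685aj8d7f8fk':
  pos 0: '7' -> DIGIT
  pos 8: '6' -> DIGIT
  pos 9: '8' -> DIGIT
  pos 10: '5' -> DIGIT
  pos 13: '8' -> DIGIT
  pos 15: '7' -> DIGIT
  pos 17: '8' -> DIGIT
Digits found: ['7', '6', '8', '5', '8', '7', '8']
Total: 7

7


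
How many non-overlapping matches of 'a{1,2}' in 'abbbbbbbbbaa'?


Pattern 'a{1,2}' matches between 1 and 2 consecutive a's (greedy).
String: 'abbbbbbbbbaa'
Finding runs of a's and applying greedy matching:
  Run at pos 0: 'a' (length 1)
  Run at pos 10: 'aa' (length 2)
Matches: ['a', 'aa']
Count: 2

2


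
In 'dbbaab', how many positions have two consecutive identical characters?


Looking for consecutive identical characters in 'dbbaab':
  pos 0-1: 'd' vs 'b' -> different
  pos 1-2: 'b' vs 'b' -> MATCH ('bb')
  pos 2-3: 'b' vs 'a' -> different
  pos 3-4: 'a' vs 'a' -> MATCH ('aa')
  pos 4-5: 'a' vs 'b' -> different
Consecutive identical pairs: ['bb', 'aa']
Count: 2

2


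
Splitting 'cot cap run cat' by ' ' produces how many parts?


Splitting by ' ' breaks the string at each occurrence of the separator.
Text: 'cot cap run cat'
Parts after split:
  Part 1: 'cot'
  Part 2: 'cap'
  Part 3: 'run'
  Part 4: 'cat'
Total parts: 4

4


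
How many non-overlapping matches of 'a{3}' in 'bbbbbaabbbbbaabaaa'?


Pattern 'a{3}' matches exactly 3 consecutive a's (greedy, non-overlapping).
String: 'bbbbbaabbbbbaabaaa'
Scanning for runs of a's:
  Run at pos 5: 'aa' (length 2) -> 0 match(es)
  Run at pos 12: 'aa' (length 2) -> 0 match(es)
  Run at pos 15: 'aaa' (length 3) -> 1 match(es)
Matches found: ['aaa']
Total: 1

1


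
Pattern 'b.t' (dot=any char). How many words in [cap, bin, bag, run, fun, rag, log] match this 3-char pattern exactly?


Pattern 'b.t' means: starts with 'b', any single char, ends with 't'.
Checking each word (must be exactly 3 chars):
  'cap' (len=3): no
  'bin' (len=3): no
  'bag' (len=3): no
  'run' (len=3): no
  'fun' (len=3): no
  'rag' (len=3): no
  'log' (len=3): no
Matching words: []
Total: 0

0


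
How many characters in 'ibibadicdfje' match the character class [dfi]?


Character class [dfi] matches any of: {d, f, i}
Scanning string 'ibibadicdfje' character by character:
  pos 0: 'i' -> MATCH
  pos 1: 'b' -> no
  pos 2: 'i' -> MATCH
  pos 3: 'b' -> no
  pos 4: 'a' -> no
  pos 5: 'd' -> MATCH
  pos 6: 'i' -> MATCH
  pos 7: 'c' -> no
  pos 8: 'd' -> MATCH
  pos 9: 'f' -> MATCH
  pos 10: 'j' -> no
  pos 11: 'e' -> no
Total matches: 6

6


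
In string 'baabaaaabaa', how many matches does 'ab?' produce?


Pattern 'ab?' matches 'a' optionally followed by 'b'.
String: 'baabaaaabaa'
Scanning left to right for 'a' then checking next char:
  Match 1: 'a' (a not followed by b)
  Match 2: 'ab' (a followed by b)
  Match 3: 'a' (a not followed by b)
  Match 4: 'a' (a not followed by b)
  Match 5: 'a' (a not followed by b)
  Match 6: 'ab' (a followed by b)
  Match 7: 'a' (a not followed by b)
  Match 8: 'a' (a not followed by b)
Total matches: 8

8


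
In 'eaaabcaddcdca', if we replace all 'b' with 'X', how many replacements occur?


re.sub('b', 'X', text) replaces every occurrence of 'b' with 'X'.
Text: 'eaaabcaddcdca'
Scanning for 'b':
  pos 4: 'b' -> replacement #1
Total replacements: 1

1


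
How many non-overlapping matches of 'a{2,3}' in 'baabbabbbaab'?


Pattern 'a{2,3}' matches between 2 and 3 consecutive a's (greedy).
String: 'baabbabbbaab'
Finding runs of a's and applying greedy matching:
  Run at pos 1: 'aa' (length 2)
  Run at pos 5: 'a' (length 1)
  Run at pos 9: 'aa' (length 2)
Matches: ['aa', 'aa']
Count: 2

2


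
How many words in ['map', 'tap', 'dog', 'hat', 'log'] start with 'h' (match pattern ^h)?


Pattern ^h anchors to start of word. Check which words begin with 'h':
  'map' -> no
  'tap' -> no
  'dog' -> no
  'hat' -> MATCH (starts with 'h')
  'log' -> no
Matching words: ['hat']
Count: 1

1


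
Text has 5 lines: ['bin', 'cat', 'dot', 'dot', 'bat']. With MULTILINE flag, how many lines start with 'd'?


With MULTILINE flag, ^ matches the start of each line.
Lines: ['bin', 'cat', 'dot', 'dot', 'bat']
Checking which lines start with 'd':
  Line 1: 'bin' -> no
  Line 2: 'cat' -> no
  Line 3: 'dot' -> MATCH
  Line 4: 'dot' -> MATCH
  Line 5: 'bat' -> no
Matching lines: ['dot', 'dot']
Count: 2

2


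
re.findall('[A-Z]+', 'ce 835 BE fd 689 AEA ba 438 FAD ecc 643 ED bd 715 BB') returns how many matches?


Pattern '[A-Z]+' finds one or more uppercase letters.
Text: 'ce 835 BE fd 689 AEA ba 438 FAD ecc 643 ED bd 715 BB'
Scanning for matches:
  Match 1: 'BE'
  Match 2: 'AEA'
  Match 3: 'FAD'
  Match 4: 'ED'
  Match 5: 'BB'
Total matches: 5

5


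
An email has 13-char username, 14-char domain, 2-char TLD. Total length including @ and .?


An email address has format: username@domain.tld
Username length: 13
'@' character: 1
Domain length: 14
'.' character: 1
TLD length: 2
Total = 13 + 1 + 14 + 1 + 2 = 31

31


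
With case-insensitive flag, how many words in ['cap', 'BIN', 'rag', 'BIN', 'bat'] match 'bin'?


Case-insensitive matching: compare each word's lowercase form to 'bin'.
  'cap' -> lower='cap' -> no
  'BIN' -> lower='bin' -> MATCH
  'rag' -> lower='rag' -> no
  'BIN' -> lower='bin' -> MATCH
  'bat' -> lower='bat' -> no
Matches: ['BIN', 'BIN']
Count: 2

2


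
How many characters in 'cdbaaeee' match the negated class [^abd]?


Negated class [^abd] matches any char NOT in {a, b, d}
Scanning 'cdbaaeee':
  pos 0: 'c' -> MATCH
  pos 1: 'd' -> no (excluded)
  pos 2: 'b' -> no (excluded)
  pos 3: 'a' -> no (excluded)
  pos 4: 'a' -> no (excluded)
  pos 5: 'e' -> MATCH
  pos 6: 'e' -> MATCH
  pos 7: 'e' -> MATCH
Total matches: 4

4


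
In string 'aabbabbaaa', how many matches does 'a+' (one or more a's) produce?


Pattern 'a+' matches one or more consecutive a's.
String: 'aabbabbaaa'
Scanning for runs of a:
  Match 1: 'aa' (length 2)
  Match 2: 'a' (length 1)
  Match 3: 'aaa' (length 3)
Total matches: 3

3


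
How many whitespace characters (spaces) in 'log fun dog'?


\s matches whitespace characters (spaces, tabs, etc.).
Text: 'log fun dog'
This text has 3 words separated by spaces.
Number of spaces = number of words - 1 = 3 - 1 = 2

2


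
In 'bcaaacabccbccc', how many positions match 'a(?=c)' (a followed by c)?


Lookahead 'a(?=c)' matches 'a' only when followed by 'c'.
String: 'bcaaacabccbccc'
Checking each position where char is 'a':
  pos 2: 'a' -> no (next='a')
  pos 3: 'a' -> no (next='a')
  pos 4: 'a' -> MATCH (next='c')
  pos 6: 'a' -> no (next='b')
Matching positions: [4]
Count: 1

1


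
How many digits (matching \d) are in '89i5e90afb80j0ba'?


\d matches any digit 0-9.
Scanning '89i5e90afb80j0ba':
  pos 0: '8' -> DIGIT
  pos 1: '9' -> DIGIT
  pos 3: '5' -> DIGIT
  pos 5: '9' -> DIGIT
  pos 6: '0' -> DIGIT
  pos 10: '8' -> DIGIT
  pos 11: '0' -> DIGIT
  pos 13: '0' -> DIGIT
Digits found: ['8', '9', '5', '9', '0', '8', '0', '0']
Total: 8

8


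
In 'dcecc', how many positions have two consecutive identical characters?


Looking for consecutive identical characters in 'dcecc':
  pos 0-1: 'd' vs 'c' -> different
  pos 1-2: 'c' vs 'e' -> different
  pos 2-3: 'e' vs 'c' -> different
  pos 3-4: 'c' vs 'c' -> MATCH ('cc')
Consecutive identical pairs: ['cc']
Count: 1

1


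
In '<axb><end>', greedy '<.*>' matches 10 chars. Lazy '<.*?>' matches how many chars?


Greedy '<.*>' tries to match as MUCH as possible.
Lazy '<.*?>' tries to match as LITTLE as possible.

String: '<axb><end>'
Greedy '<.*>' starts at first '<' and extends to the LAST '>': '<axb><end>' (10 chars)
Lazy '<.*?>' starts at first '<' and stops at the FIRST '>': '<axb>' (5 chars)

5


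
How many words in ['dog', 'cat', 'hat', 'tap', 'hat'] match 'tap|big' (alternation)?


Alternation 'tap|big' matches either 'tap' or 'big'.
Checking each word:
  'dog' -> no
  'cat' -> no
  'hat' -> no
  'tap' -> MATCH
  'hat' -> no
Matches: ['tap']
Count: 1

1


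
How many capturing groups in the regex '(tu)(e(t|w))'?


To count capturing groups, count each '(' that starts a group.
Pattern: '(tu)(e(t|w))'
Walking through the pattern:
  Position 0: '(' -> group #1
  Position 4: '(' -> group #2
  Position 6: '(' -> group #3
Total capturing groups: 3

3


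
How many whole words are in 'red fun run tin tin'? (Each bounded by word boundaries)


Word boundaries (\b) mark the start/end of each word.
Text: 'red fun run tin tin'
Splitting by whitespace:
  Word 1: 'red'
  Word 2: 'fun'
  Word 3: 'run'
  Word 4: 'tin'
  Word 5: 'tin'
Total whole words: 5

5


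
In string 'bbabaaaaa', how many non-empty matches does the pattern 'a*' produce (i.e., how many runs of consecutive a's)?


Pattern 'a*' matches zero or more a's. We want non-empty runs of consecutive a's.
String: 'bbabaaaaa'
Walking through the string to find runs of a's:
  Run 1: positions 2-2 -> 'a'
  Run 2: positions 4-8 -> 'aaaaa'
Non-empty runs found: ['a', 'aaaaa']
Count: 2

2


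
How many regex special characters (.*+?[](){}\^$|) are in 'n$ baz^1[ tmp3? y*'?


Regex special characters are: . * + ? [ ] ( ) { } \ ^ $ |
Scanning 'n$ baz^1[ tmp3? y*':
  pos 1: '$' -> SPECIAL
  pos 6: '^' -> SPECIAL
  pos 8: '[' -> SPECIAL
  pos 14: '?' -> SPECIAL
  pos 17: '*' -> SPECIAL
Special chars found: ['$', '^', '[', '?', '*']
Total: 5

5


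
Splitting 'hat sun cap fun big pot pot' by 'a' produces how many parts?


Splitting by 'a' breaks the string at each occurrence of the separator.
Text: 'hat sun cap fun big pot pot'
Parts after split:
  Part 1: 'h'
  Part 2: 't sun c'
  Part 3: 'p fun big pot pot'
Total parts: 3

3


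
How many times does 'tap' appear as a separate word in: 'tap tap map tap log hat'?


Scanning each word for exact match 'tap':
  Word 1: 'tap' -> MATCH
  Word 2: 'tap' -> MATCH
  Word 3: 'map' -> no
  Word 4: 'tap' -> MATCH
  Word 5: 'log' -> no
  Word 6: 'hat' -> no
Total matches: 3

3


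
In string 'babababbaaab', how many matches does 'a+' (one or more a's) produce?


Pattern 'a+' matches one or more consecutive a's.
String: 'babababbaaab'
Scanning for runs of a:
  Match 1: 'a' (length 1)
  Match 2: 'a' (length 1)
  Match 3: 'a' (length 1)
  Match 4: 'aaa' (length 3)
Total matches: 4

4


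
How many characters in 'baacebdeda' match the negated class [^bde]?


Negated class [^bde] matches any char NOT in {b, d, e}
Scanning 'baacebdeda':
  pos 0: 'b' -> no (excluded)
  pos 1: 'a' -> MATCH
  pos 2: 'a' -> MATCH
  pos 3: 'c' -> MATCH
  pos 4: 'e' -> no (excluded)
  pos 5: 'b' -> no (excluded)
  pos 6: 'd' -> no (excluded)
  pos 7: 'e' -> no (excluded)
  pos 8: 'd' -> no (excluded)
  pos 9: 'a' -> MATCH
Total matches: 4

4


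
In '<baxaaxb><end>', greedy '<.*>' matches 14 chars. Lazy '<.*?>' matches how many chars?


Greedy '<.*>' tries to match as MUCH as possible.
Lazy '<.*?>' tries to match as LITTLE as possible.

String: '<baxaaxb><end>'
Greedy '<.*>' starts at first '<' and extends to the LAST '>': '<baxaaxb><end>' (14 chars)
Lazy '<.*?>' starts at first '<' and stops at the FIRST '>': '<baxaaxb>' (9 chars)

9


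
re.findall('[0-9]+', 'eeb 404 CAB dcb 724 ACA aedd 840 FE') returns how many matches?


Pattern '[0-9]+' finds one or more digits.
Text: 'eeb 404 CAB dcb 724 ACA aedd 840 FE'
Scanning for matches:
  Match 1: '404'
  Match 2: '724'
  Match 3: '840'
Total matches: 3

3


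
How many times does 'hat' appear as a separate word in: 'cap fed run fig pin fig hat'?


Scanning each word for exact match 'hat':
  Word 1: 'cap' -> no
  Word 2: 'fed' -> no
  Word 3: 'run' -> no
  Word 4: 'fig' -> no
  Word 5: 'pin' -> no
  Word 6: 'fig' -> no
  Word 7: 'hat' -> MATCH
Total matches: 1

1


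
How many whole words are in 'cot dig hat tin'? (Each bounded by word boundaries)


Word boundaries (\b) mark the start/end of each word.
Text: 'cot dig hat tin'
Splitting by whitespace:
  Word 1: 'cot'
  Word 2: 'dig'
  Word 3: 'hat'
  Word 4: 'tin'
Total whole words: 4

4


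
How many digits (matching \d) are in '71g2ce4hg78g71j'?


\d matches any digit 0-9.
Scanning '71g2ce4hg78g71j':
  pos 0: '7' -> DIGIT
  pos 1: '1' -> DIGIT
  pos 3: '2' -> DIGIT
  pos 6: '4' -> DIGIT
  pos 9: '7' -> DIGIT
  pos 10: '8' -> DIGIT
  pos 12: '7' -> DIGIT
  pos 13: '1' -> DIGIT
Digits found: ['7', '1', '2', '4', '7', '8', '7', '1']
Total: 8

8


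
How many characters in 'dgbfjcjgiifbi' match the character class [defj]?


Character class [defj] matches any of: {d, e, f, j}
Scanning string 'dgbfjcjgiifbi' character by character:
  pos 0: 'd' -> MATCH
  pos 1: 'g' -> no
  pos 2: 'b' -> no
  pos 3: 'f' -> MATCH
  pos 4: 'j' -> MATCH
  pos 5: 'c' -> no
  pos 6: 'j' -> MATCH
  pos 7: 'g' -> no
  pos 8: 'i' -> no
  pos 9: 'i' -> no
  pos 10: 'f' -> MATCH
  pos 11: 'b' -> no
  pos 12: 'i' -> no
Total matches: 5

5


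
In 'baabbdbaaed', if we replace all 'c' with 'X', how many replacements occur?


re.sub('c', 'X', text) replaces every occurrence of 'c' with 'X'.
Text: 'baabbdbaaed'
Scanning for 'c':
Total replacements: 0

0


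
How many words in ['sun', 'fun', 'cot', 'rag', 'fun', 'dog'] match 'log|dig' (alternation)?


Alternation 'log|dig' matches either 'log' or 'dig'.
Checking each word:
  'sun' -> no
  'fun' -> no
  'cot' -> no
  'rag' -> no
  'fun' -> no
  'dog' -> no
Matches: []
Count: 0

0


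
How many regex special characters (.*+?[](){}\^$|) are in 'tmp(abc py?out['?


Regex special characters are: . * + ? [ ] ( ) { } \ ^ $ |
Scanning 'tmp(abc py?out[':
  pos 3: '(' -> SPECIAL
  pos 10: '?' -> SPECIAL
  pos 14: '[' -> SPECIAL
Special chars found: ['(', '?', '[']
Total: 3

3


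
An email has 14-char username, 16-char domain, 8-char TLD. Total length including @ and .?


An email address has format: username@domain.tld
Username length: 14
'@' character: 1
Domain length: 16
'.' character: 1
TLD length: 8
Total = 14 + 1 + 16 + 1 + 8 = 40

40


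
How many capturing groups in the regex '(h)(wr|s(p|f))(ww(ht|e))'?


To count capturing groups, count each '(' that starts a group.
Pattern: '(h)(wr|s(p|f))(ww(ht|e))'
Walking through the pattern:
  Position 0: '(' -> group #1
  Position 3: '(' -> group #2
  Position 8: '(' -> group #3
  Position 14: '(' -> group #4
  Position 17: '(' -> group #5
Total capturing groups: 5

5


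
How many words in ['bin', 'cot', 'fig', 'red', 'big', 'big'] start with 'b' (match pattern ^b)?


Pattern ^b anchors to start of word. Check which words begin with 'b':
  'bin' -> MATCH (starts with 'b')
  'cot' -> no
  'fig' -> no
  'red' -> no
  'big' -> MATCH (starts with 'b')
  'big' -> MATCH (starts with 'b')
Matching words: ['bin', 'big', 'big']
Count: 3

3


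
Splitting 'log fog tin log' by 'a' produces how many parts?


Splitting by 'a' breaks the string at each occurrence of the separator.
Text: 'log fog tin log'
Parts after split:
  Part 1: 'log fog tin log'
Total parts: 1

1


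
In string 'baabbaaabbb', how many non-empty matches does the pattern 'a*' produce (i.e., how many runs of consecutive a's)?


Pattern 'a*' matches zero or more a's. We want non-empty runs of consecutive a's.
String: 'baabbaaabbb'
Walking through the string to find runs of a's:
  Run 1: positions 1-2 -> 'aa'
  Run 2: positions 5-7 -> 'aaa'
Non-empty runs found: ['aa', 'aaa']
Count: 2

2


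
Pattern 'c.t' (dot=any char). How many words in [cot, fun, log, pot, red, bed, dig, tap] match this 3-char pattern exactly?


Pattern 'c.t' means: starts with 'c', any single char, ends with 't'.
Checking each word (must be exactly 3 chars):
  'cot' (len=3): MATCH
  'fun' (len=3): no
  'log' (len=3): no
  'pot' (len=3): no
  'red' (len=3): no
  'bed' (len=3): no
  'dig' (len=3): no
  'tap' (len=3): no
Matching words: ['cot']
Total: 1

1


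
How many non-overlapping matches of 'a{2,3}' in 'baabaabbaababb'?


Pattern 'a{2,3}' matches between 2 and 3 consecutive a's (greedy).
String: 'baabaabbaababb'
Finding runs of a's and applying greedy matching:
  Run at pos 1: 'aa' (length 2)
  Run at pos 4: 'aa' (length 2)
  Run at pos 8: 'aa' (length 2)
  Run at pos 11: 'a' (length 1)
Matches: ['aa', 'aa', 'aa']
Count: 3

3


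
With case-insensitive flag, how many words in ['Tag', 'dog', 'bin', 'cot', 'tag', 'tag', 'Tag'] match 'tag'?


Case-insensitive matching: compare each word's lowercase form to 'tag'.
  'Tag' -> lower='tag' -> MATCH
  'dog' -> lower='dog' -> no
  'bin' -> lower='bin' -> no
  'cot' -> lower='cot' -> no
  'tag' -> lower='tag' -> MATCH
  'tag' -> lower='tag' -> MATCH
  'Tag' -> lower='tag' -> MATCH
Matches: ['Tag', 'tag', 'tag', 'Tag']
Count: 4

4


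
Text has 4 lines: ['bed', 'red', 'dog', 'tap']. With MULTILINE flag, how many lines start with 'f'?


With MULTILINE flag, ^ matches the start of each line.
Lines: ['bed', 'red', 'dog', 'tap']
Checking which lines start with 'f':
  Line 1: 'bed' -> no
  Line 2: 'red' -> no
  Line 3: 'dog' -> no
  Line 4: 'tap' -> no
Matching lines: []
Count: 0

0


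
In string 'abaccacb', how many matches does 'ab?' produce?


Pattern 'ab?' matches 'a' optionally followed by 'b'.
String: 'abaccacb'
Scanning left to right for 'a' then checking next char:
  Match 1: 'ab' (a followed by b)
  Match 2: 'a' (a not followed by b)
  Match 3: 'a' (a not followed by b)
Total matches: 3

3


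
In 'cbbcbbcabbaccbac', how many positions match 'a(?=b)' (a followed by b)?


Lookahead 'a(?=b)' matches 'a' only when followed by 'b'.
String: 'cbbcbbcabbaccbac'
Checking each position where char is 'a':
  pos 7: 'a' -> MATCH (next='b')
  pos 10: 'a' -> no (next='c')
  pos 14: 'a' -> no (next='c')
Matching positions: [7]
Count: 1

1


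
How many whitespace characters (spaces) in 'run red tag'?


\s matches whitespace characters (spaces, tabs, etc.).
Text: 'run red tag'
This text has 3 words separated by spaces.
Number of spaces = number of words - 1 = 3 - 1 = 2

2


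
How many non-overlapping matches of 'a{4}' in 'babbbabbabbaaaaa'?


Pattern 'a{4}' matches exactly 4 consecutive a's (greedy, non-overlapping).
String: 'babbbabbabbaaaaa'
Scanning for runs of a's:
  Run at pos 1: 'a' (length 1) -> 0 match(es)
  Run at pos 5: 'a' (length 1) -> 0 match(es)
  Run at pos 8: 'a' (length 1) -> 0 match(es)
  Run at pos 11: 'aaaaa' (length 5) -> 1 match(es)
Matches found: ['aaaa']
Total: 1

1


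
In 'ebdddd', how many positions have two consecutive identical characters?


Looking for consecutive identical characters in 'ebdddd':
  pos 0-1: 'e' vs 'b' -> different
  pos 1-2: 'b' vs 'd' -> different
  pos 2-3: 'd' vs 'd' -> MATCH ('dd')
  pos 3-4: 'd' vs 'd' -> MATCH ('dd')
  pos 4-5: 'd' vs 'd' -> MATCH ('dd')
Consecutive identical pairs: ['dd', 'dd', 'dd']
Count: 3

3


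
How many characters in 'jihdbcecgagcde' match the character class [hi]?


Character class [hi] matches any of: {h, i}
Scanning string 'jihdbcecgagcde' character by character:
  pos 0: 'j' -> no
  pos 1: 'i' -> MATCH
  pos 2: 'h' -> MATCH
  pos 3: 'd' -> no
  pos 4: 'b' -> no
  pos 5: 'c' -> no
  pos 6: 'e' -> no
  pos 7: 'c' -> no
  pos 8: 'g' -> no
  pos 9: 'a' -> no
  pos 10: 'g' -> no
  pos 11: 'c' -> no
  pos 12: 'd' -> no
  pos 13: 'e' -> no
Total matches: 2

2


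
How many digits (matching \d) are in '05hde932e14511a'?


\d matches any digit 0-9.
Scanning '05hde932e14511a':
  pos 0: '0' -> DIGIT
  pos 1: '5' -> DIGIT
  pos 5: '9' -> DIGIT
  pos 6: '3' -> DIGIT
  pos 7: '2' -> DIGIT
  pos 9: '1' -> DIGIT
  pos 10: '4' -> DIGIT
  pos 11: '5' -> DIGIT
  pos 12: '1' -> DIGIT
  pos 13: '1' -> DIGIT
Digits found: ['0', '5', '9', '3', '2', '1', '4', '5', '1', '1']
Total: 10

10


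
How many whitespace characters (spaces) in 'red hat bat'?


\s matches whitespace characters (spaces, tabs, etc.).
Text: 'red hat bat'
This text has 3 words separated by spaces.
Number of spaces = number of words - 1 = 3 - 1 = 2

2


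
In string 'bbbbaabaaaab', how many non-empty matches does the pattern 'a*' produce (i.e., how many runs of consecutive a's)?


Pattern 'a*' matches zero or more a's. We want non-empty runs of consecutive a's.
String: 'bbbbaabaaaab'
Walking through the string to find runs of a's:
  Run 1: positions 4-5 -> 'aa'
  Run 2: positions 7-10 -> 'aaaa'
Non-empty runs found: ['aa', 'aaaa']
Count: 2

2


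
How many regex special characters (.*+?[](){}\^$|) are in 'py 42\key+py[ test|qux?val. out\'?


Regex special characters are: . * + ? [ ] ( ) { } \ ^ $ |
Scanning 'py 42\key+py[ test|qux?val. out\':
  pos 5: '\' -> SPECIAL
  pos 9: '+' -> SPECIAL
  pos 12: '[' -> SPECIAL
  pos 18: '|' -> SPECIAL
  pos 22: '?' -> SPECIAL
  pos 26: '.' -> SPECIAL
  pos 31: '\' -> SPECIAL
Special chars found: ['\\', '+', '[', '|', '?', '.', '\\']
Total: 7

7


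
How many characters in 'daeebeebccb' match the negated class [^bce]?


Negated class [^bce] matches any char NOT in {b, c, e}
Scanning 'daeebeebccb':
  pos 0: 'd' -> MATCH
  pos 1: 'a' -> MATCH
  pos 2: 'e' -> no (excluded)
  pos 3: 'e' -> no (excluded)
  pos 4: 'b' -> no (excluded)
  pos 5: 'e' -> no (excluded)
  pos 6: 'e' -> no (excluded)
  pos 7: 'b' -> no (excluded)
  pos 8: 'c' -> no (excluded)
  pos 9: 'c' -> no (excluded)
  pos 10: 'b' -> no (excluded)
Total matches: 2

2


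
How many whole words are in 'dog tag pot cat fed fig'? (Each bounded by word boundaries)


Word boundaries (\b) mark the start/end of each word.
Text: 'dog tag pot cat fed fig'
Splitting by whitespace:
  Word 1: 'dog'
  Word 2: 'tag'
  Word 3: 'pot'
  Word 4: 'cat'
  Word 5: 'fed'
  Word 6: 'fig'
Total whole words: 6

6


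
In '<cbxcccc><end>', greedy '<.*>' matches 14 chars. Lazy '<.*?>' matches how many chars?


Greedy '<.*>' tries to match as MUCH as possible.
Lazy '<.*?>' tries to match as LITTLE as possible.

String: '<cbxcccc><end>'
Greedy '<.*>' starts at first '<' and extends to the LAST '>': '<cbxcccc><end>' (14 chars)
Lazy '<.*?>' starts at first '<' and stops at the FIRST '>': '<cbxcccc>' (9 chars)

9


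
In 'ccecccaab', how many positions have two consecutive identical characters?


Looking for consecutive identical characters in 'ccecccaab':
  pos 0-1: 'c' vs 'c' -> MATCH ('cc')
  pos 1-2: 'c' vs 'e' -> different
  pos 2-3: 'e' vs 'c' -> different
  pos 3-4: 'c' vs 'c' -> MATCH ('cc')
  pos 4-5: 'c' vs 'c' -> MATCH ('cc')
  pos 5-6: 'c' vs 'a' -> different
  pos 6-7: 'a' vs 'a' -> MATCH ('aa')
  pos 7-8: 'a' vs 'b' -> different
Consecutive identical pairs: ['cc', 'cc', 'cc', 'aa']
Count: 4

4


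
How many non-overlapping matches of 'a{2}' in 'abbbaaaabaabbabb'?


Pattern 'a{2}' matches exactly 2 consecutive a's (greedy, non-overlapping).
String: 'abbbaaaabaabbabb'
Scanning for runs of a's:
  Run at pos 0: 'a' (length 1) -> 0 match(es)
  Run at pos 4: 'aaaa' (length 4) -> 2 match(es)
  Run at pos 9: 'aa' (length 2) -> 1 match(es)
  Run at pos 13: 'a' (length 1) -> 0 match(es)
Matches found: ['aa', 'aa', 'aa']
Total: 3

3


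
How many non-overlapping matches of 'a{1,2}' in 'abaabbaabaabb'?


Pattern 'a{1,2}' matches between 1 and 2 consecutive a's (greedy).
String: 'abaabbaabaabb'
Finding runs of a's and applying greedy matching:
  Run at pos 0: 'a' (length 1)
  Run at pos 2: 'aa' (length 2)
  Run at pos 6: 'aa' (length 2)
  Run at pos 9: 'aa' (length 2)
Matches: ['a', 'aa', 'aa', 'aa']
Count: 4

4


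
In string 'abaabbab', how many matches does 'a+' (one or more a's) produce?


Pattern 'a+' matches one or more consecutive a's.
String: 'abaabbab'
Scanning for runs of a:
  Match 1: 'a' (length 1)
  Match 2: 'aa' (length 2)
  Match 3: 'a' (length 1)
Total matches: 3

3


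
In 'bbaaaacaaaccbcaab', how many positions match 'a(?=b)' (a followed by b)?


Lookahead 'a(?=b)' matches 'a' only when followed by 'b'.
String: 'bbaaaacaaaccbcaab'
Checking each position where char is 'a':
  pos 2: 'a' -> no (next='a')
  pos 3: 'a' -> no (next='a')
  pos 4: 'a' -> no (next='a')
  pos 5: 'a' -> no (next='c')
  pos 7: 'a' -> no (next='a')
  pos 8: 'a' -> no (next='a')
  pos 9: 'a' -> no (next='c')
  pos 14: 'a' -> no (next='a')
  pos 15: 'a' -> MATCH (next='b')
Matching positions: [15]
Count: 1

1


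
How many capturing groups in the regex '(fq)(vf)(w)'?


To count capturing groups, count each '(' that starts a group.
Pattern: '(fq)(vf)(w)'
Walking through the pattern:
  Position 0: '(' -> group #1
  Position 4: '(' -> group #2
  Position 8: '(' -> group #3
Total capturing groups: 3

3


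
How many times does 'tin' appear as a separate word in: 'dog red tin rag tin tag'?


Scanning each word for exact match 'tin':
  Word 1: 'dog' -> no
  Word 2: 'red' -> no
  Word 3: 'tin' -> MATCH
  Word 4: 'rag' -> no
  Word 5: 'tin' -> MATCH
  Word 6: 'tag' -> no
Total matches: 2

2


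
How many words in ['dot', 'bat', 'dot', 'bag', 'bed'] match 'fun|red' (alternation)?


Alternation 'fun|red' matches either 'fun' or 'red'.
Checking each word:
  'dot' -> no
  'bat' -> no
  'dot' -> no
  'bag' -> no
  'bed' -> no
Matches: []
Count: 0

0


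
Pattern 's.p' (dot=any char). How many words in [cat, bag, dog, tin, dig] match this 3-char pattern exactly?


Pattern 's.p' means: starts with 's', any single char, ends with 'p'.
Checking each word (must be exactly 3 chars):
  'cat' (len=3): no
  'bag' (len=3): no
  'dog' (len=3): no
  'tin' (len=3): no
  'dig' (len=3): no
Matching words: []
Total: 0

0


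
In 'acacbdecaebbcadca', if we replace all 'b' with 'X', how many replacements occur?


re.sub('b', 'X', text) replaces every occurrence of 'b' with 'X'.
Text: 'acacbdecaebbcadca'
Scanning for 'b':
  pos 4: 'b' -> replacement #1
  pos 10: 'b' -> replacement #2
  pos 11: 'b' -> replacement #3
Total replacements: 3

3


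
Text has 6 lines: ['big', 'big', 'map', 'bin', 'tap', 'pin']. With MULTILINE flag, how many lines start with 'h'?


With MULTILINE flag, ^ matches the start of each line.
Lines: ['big', 'big', 'map', 'bin', 'tap', 'pin']
Checking which lines start with 'h':
  Line 1: 'big' -> no
  Line 2: 'big' -> no
  Line 3: 'map' -> no
  Line 4: 'bin' -> no
  Line 5: 'tap' -> no
  Line 6: 'pin' -> no
Matching lines: []
Count: 0

0


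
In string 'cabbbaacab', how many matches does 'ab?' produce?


Pattern 'ab?' matches 'a' optionally followed by 'b'.
String: 'cabbbaacab'
Scanning left to right for 'a' then checking next char:
  Match 1: 'ab' (a followed by b)
  Match 2: 'a' (a not followed by b)
  Match 3: 'a' (a not followed by b)
  Match 4: 'ab' (a followed by b)
Total matches: 4

4


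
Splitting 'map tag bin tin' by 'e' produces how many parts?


Splitting by 'e' breaks the string at each occurrence of the separator.
Text: 'map tag bin tin'
Parts after split:
  Part 1: 'map tag bin tin'
Total parts: 1

1


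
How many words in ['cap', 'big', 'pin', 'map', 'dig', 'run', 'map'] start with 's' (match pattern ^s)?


Pattern ^s anchors to start of word. Check which words begin with 's':
  'cap' -> no
  'big' -> no
  'pin' -> no
  'map' -> no
  'dig' -> no
  'run' -> no
  'map' -> no
Matching words: []
Count: 0

0


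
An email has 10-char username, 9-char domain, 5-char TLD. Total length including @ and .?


An email address has format: username@domain.tld
Username length: 10
'@' character: 1
Domain length: 9
'.' character: 1
TLD length: 5
Total = 10 + 1 + 9 + 1 + 5 = 26

26


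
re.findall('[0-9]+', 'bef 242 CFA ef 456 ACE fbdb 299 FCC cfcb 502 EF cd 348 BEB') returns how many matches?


Pattern '[0-9]+' finds one or more digits.
Text: 'bef 242 CFA ef 456 ACE fbdb 299 FCC cfcb 502 EF cd 348 BEB'
Scanning for matches:
  Match 1: '242'
  Match 2: '456'
  Match 3: '299'
  Match 4: '502'
  Match 5: '348'
Total matches: 5

5


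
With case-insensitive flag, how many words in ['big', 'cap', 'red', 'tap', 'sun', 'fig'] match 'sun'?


Case-insensitive matching: compare each word's lowercase form to 'sun'.
  'big' -> lower='big' -> no
  'cap' -> lower='cap' -> no
  'red' -> lower='red' -> no
  'tap' -> lower='tap' -> no
  'sun' -> lower='sun' -> MATCH
  'fig' -> lower='fig' -> no
Matches: ['sun']
Count: 1

1


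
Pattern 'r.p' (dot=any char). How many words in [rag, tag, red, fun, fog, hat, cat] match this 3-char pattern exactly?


Pattern 'r.p' means: starts with 'r', any single char, ends with 'p'.
Checking each word (must be exactly 3 chars):
  'rag' (len=3): no
  'tag' (len=3): no
  'red' (len=3): no
  'fun' (len=3): no
  'fog' (len=3): no
  'hat' (len=3): no
  'cat' (len=3): no
Matching words: []
Total: 0

0


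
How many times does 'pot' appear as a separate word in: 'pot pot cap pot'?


Scanning each word for exact match 'pot':
  Word 1: 'pot' -> MATCH
  Word 2: 'pot' -> MATCH
  Word 3: 'cap' -> no
  Word 4: 'pot' -> MATCH
Total matches: 3

3


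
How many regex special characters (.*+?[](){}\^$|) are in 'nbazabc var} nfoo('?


Regex special characters are: . * + ? [ ] ( ) { } \ ^ $ |
Scanning 'nbazabc var} nfoo(':
  pos 11: '}' -> SPECIAL
  pos 17: '(' -> SPECIAL
Special chars found: ['}', '(']
Total: 2

2


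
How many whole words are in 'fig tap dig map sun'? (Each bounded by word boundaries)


Word boundaries (\b) mark the start/end of each word.
Text: 'fig tap dig map sun'
Splitting by whitespace:
  Word 1: 'fig'
  Word 2: 'tap'
  Word 3: 'dig'
  Word 4: 'map'
  Word 5: 'sun'
Total whole words: 5

5


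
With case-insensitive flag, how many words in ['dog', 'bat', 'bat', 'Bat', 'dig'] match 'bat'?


Case-insensitive matching: compare each word's lowercase form to 'bat'.
  'dog' -> lower='dog' -> no
  'bat' -> lower='bat' -> MATCH
  'bat' -> lower='bat' -> MATCH
  'Bat' -> lower='bat' -> MATCH
  'dig' -> lower='dig' -> no
Matches: ['bat', 'bat', 'Bat']
Count: 3

3


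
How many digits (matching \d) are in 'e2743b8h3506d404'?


\d matches any digit 0-9.
Scanning 'e2743b8h3506d404':
  pos 1: '2' -> DIGIT
  pos 2: '7' -> DIGIT
  pos 3: '4' -> DIGIT
  pos 4: '3' -> DIGIT
  pos 6: '8' -> DIGIT
  pos 8: '3' -> DIGIT
  pos 9: '5' -> DIGIT
  pos 10: '0' -> DIGIT
  pos 11: '6' -> DIGIT
  pos 13: '4' -> DIGIT
  pos 14: '0' -> DIGIT
  pos 15: '4' -> DIGIT
Digits found: ['2', '7', '4', '3', '8', '3', '5', '0', '6', '4', '0', '4']
Total: 12

12


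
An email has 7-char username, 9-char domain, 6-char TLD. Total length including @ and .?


An email address has format: username@domain.tld
Username length: 7
'@' character: 1
Domain length: 9
'.' character: 1
TLD length: 6
Total = 7 + 1 + 9 + 1 + 6 = 24

24


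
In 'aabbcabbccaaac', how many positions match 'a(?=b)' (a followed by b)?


Lookahead 'a(?=b)' matches 'a' only when followed by 'b'.
String: 'aabbcabbccaaac'
Checking each position where char is 'a':
  pos 0: 'a' -> no (next='a')
  pos 1: 'a' -> MATCH (next='b')
  pos 5: 'a' -> MATCH (next='b')
  pos 10: 'a' -> no (next='a')
  pos 11: 'a' -> no (next='a')
  pos 12: 'a' -> no (next='c')
Matching positions: [1, 5]
Count: 2

2


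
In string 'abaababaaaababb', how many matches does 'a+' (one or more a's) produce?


Pattern 'a+' matches one or more consecutive a's.
String: 'abaababaaaababb'
Scanning for runs of a:
  Match 1: 'a' (length 1)
  Match 2: 'aa' (length 2)
  Match 3: 'a' (length 1)
  Match 4: 'aaaa' (length 4)
  Match 5: 'a' (length 1)
Total matches: 5

5


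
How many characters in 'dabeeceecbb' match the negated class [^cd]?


Negated class [^cd] matches any char NOT in {c, d}
Scanning 'dabeeceecbb':
  pos 0: 'd' -> no (excluded)
  pos 1: 'a' -> MATCH
  pos 2: 'b' -> MATCH
  pos 3: 'e' -> MATCH
  pos 4: 'e' -> MATCH
  pos 5: 'c' -> no (excluded)
  pos 6: 'e' -> MATCH
  pos 7: 'e' -> MATCH
  pos 8: 'c' -> no (excluded)
  pos 9: 'b' -> MATCH
  pos 10: 'b' -> MATCH
Total matches: 8

8


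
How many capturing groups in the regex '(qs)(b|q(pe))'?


To count capturing groups, count each '(' that starts a group.
Pattern: '(qs)(b|q(pe))'
Walking through the pattern:
  Position 0: '(' -> group #1
  Position 4: '(' -> group #2
  Position 8: '(' -> group #3
Total capturing groups: 3

3


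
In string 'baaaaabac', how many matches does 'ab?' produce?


Pattern 'ab?' matches 'a' optionally followed by 'b'.
String: 'baaaaabac'
Scanning left to right for 'a' then checking next char:
  Match 1: 'a' (a not followed by b)
  Match 2: 'a' (a not followed by b)
  Match 3: 'a' (a not followed by b)
  Match 4: 'a' (a not followed by b)
  Match 5: 'ab' (a followed by b)
  Match 6: 'a' (a not followed by b)
Total matches: 6

6


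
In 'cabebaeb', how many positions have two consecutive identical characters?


Looking for consecutive identical characters in 'cabebaeb':
  pos 0-1: 'c' vs 'a' -> different
  pos 1-2: 'a' vs 'b' -> different
  pos 2-3: 'b' vs 'e' -> different
  pos 3-4: 'e' vs 'b' -> different
  pos 4-5: 'b' vs 'a' -> different
  pos 5-6: 'a' vs 'e' -> different
  pos 6-7: 'e' vs 'b' -> different
Consecutive identical pairs: []
Count: 0

0
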